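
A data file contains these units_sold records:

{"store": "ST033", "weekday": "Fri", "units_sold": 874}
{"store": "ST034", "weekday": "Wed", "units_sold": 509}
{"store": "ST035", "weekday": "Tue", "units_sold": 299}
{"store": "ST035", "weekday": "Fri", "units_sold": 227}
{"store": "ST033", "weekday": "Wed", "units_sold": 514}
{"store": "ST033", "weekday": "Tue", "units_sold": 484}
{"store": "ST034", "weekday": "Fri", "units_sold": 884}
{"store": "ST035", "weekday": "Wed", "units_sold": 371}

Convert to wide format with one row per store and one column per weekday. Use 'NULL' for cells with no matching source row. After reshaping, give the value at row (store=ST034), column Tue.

No long-format row has store=ST034 and weekday=Tue, so the cell is NULL.

NULL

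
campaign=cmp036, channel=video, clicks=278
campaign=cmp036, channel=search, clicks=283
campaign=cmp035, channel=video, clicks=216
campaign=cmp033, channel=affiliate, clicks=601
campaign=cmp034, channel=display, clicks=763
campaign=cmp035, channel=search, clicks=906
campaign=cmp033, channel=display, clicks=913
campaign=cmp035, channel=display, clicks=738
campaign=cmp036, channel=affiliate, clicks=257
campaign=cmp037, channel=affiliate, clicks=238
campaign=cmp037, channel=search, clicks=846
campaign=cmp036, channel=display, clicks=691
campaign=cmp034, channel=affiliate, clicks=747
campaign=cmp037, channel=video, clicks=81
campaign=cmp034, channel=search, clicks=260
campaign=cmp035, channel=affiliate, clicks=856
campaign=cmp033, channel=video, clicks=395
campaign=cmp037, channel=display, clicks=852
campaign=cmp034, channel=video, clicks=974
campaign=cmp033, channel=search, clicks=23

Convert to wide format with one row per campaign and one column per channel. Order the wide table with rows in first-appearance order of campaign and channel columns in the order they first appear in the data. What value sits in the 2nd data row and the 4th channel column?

With rows in first-appearance order of campaign, row 2 is campaign=cmp035. channel columns in first-appearance order: video, search, affiliate, display; column 4 is display.
Long rows with campaign=cmp035, channel=display: clicks = 738.

738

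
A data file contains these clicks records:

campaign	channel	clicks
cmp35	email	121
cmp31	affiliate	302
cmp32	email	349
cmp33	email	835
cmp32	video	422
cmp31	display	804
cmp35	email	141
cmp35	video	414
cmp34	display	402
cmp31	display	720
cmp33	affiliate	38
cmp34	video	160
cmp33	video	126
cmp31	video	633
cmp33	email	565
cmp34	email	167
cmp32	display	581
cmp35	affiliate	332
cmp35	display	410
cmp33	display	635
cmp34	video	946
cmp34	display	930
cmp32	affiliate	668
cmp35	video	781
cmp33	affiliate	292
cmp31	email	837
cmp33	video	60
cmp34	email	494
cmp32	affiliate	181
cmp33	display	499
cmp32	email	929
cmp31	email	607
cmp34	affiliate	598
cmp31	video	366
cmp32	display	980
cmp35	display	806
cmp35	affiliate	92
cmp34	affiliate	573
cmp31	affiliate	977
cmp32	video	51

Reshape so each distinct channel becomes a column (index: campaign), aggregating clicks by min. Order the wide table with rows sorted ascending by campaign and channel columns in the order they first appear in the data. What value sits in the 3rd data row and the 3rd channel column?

60

With rows sorted ascending by campaign, row 3 is campaign=cmp33. channel columns in first-appearance order: email, affiliate, video, display; column 3 is video.
Long rows with campaign=cmp33, channel=video: min(126, 60) = 60.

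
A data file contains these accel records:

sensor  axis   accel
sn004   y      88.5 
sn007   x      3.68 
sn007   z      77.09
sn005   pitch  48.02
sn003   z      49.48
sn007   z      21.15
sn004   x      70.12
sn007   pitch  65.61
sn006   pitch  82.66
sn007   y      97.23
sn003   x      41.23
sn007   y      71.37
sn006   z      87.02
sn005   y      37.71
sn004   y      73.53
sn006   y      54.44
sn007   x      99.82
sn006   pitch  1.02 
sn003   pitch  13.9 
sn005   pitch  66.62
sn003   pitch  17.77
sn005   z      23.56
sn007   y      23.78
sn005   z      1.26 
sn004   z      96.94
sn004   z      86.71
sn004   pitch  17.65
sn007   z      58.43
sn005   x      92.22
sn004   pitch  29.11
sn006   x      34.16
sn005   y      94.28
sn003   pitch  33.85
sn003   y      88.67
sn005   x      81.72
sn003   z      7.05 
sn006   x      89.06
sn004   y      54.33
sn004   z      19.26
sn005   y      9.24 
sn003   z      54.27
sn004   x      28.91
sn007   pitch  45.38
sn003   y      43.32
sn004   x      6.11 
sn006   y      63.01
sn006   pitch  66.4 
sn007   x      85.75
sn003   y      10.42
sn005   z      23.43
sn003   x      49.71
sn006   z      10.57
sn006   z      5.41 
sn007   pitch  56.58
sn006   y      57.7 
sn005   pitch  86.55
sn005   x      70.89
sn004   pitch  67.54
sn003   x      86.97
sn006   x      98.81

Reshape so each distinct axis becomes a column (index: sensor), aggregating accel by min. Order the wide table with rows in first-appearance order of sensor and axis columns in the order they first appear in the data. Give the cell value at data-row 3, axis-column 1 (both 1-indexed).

9.24

With rows in first-appearance order of sensor, row 3 is sensor=sn005. axis columns in first-appearance order: y, x, z, pitch; column 1 is y.
Long rows with sensor=sn005, axis=y: min(37.71, 94.28, 9.24) = 9.24.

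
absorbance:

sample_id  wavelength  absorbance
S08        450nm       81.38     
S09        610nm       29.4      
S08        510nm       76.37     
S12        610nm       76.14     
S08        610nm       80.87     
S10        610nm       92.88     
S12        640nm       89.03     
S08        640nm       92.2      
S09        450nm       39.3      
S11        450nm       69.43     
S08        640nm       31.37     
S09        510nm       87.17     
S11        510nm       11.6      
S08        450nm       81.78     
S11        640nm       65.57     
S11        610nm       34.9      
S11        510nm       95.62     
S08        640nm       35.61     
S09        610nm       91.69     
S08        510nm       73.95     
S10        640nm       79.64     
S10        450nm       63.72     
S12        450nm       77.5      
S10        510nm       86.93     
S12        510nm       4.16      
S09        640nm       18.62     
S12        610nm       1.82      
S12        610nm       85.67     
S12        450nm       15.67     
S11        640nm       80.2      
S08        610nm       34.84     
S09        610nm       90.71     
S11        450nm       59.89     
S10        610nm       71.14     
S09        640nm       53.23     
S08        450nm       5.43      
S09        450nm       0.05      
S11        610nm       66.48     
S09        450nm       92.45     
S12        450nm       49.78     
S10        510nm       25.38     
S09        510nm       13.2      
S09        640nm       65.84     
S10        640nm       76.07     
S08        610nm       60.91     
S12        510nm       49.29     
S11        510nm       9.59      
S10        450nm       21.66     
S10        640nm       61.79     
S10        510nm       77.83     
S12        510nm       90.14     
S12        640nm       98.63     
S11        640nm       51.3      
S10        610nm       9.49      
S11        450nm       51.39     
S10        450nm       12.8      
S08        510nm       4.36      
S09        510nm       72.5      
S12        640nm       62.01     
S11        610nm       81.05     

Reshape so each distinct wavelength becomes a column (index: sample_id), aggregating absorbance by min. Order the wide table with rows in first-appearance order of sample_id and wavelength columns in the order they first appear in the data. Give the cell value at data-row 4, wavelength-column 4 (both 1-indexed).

61.79

With rows in first-appearance order of sample_id, row 4 is sample_id=S10. wavelength columns in first-appearance order: 450nm, 610nm, 510nm, 640nm; column 4 is 640nm.
Long rows with sample_id=S10, wavelength=640nm: min(79.64, 76.07, 61.79) = 61.79.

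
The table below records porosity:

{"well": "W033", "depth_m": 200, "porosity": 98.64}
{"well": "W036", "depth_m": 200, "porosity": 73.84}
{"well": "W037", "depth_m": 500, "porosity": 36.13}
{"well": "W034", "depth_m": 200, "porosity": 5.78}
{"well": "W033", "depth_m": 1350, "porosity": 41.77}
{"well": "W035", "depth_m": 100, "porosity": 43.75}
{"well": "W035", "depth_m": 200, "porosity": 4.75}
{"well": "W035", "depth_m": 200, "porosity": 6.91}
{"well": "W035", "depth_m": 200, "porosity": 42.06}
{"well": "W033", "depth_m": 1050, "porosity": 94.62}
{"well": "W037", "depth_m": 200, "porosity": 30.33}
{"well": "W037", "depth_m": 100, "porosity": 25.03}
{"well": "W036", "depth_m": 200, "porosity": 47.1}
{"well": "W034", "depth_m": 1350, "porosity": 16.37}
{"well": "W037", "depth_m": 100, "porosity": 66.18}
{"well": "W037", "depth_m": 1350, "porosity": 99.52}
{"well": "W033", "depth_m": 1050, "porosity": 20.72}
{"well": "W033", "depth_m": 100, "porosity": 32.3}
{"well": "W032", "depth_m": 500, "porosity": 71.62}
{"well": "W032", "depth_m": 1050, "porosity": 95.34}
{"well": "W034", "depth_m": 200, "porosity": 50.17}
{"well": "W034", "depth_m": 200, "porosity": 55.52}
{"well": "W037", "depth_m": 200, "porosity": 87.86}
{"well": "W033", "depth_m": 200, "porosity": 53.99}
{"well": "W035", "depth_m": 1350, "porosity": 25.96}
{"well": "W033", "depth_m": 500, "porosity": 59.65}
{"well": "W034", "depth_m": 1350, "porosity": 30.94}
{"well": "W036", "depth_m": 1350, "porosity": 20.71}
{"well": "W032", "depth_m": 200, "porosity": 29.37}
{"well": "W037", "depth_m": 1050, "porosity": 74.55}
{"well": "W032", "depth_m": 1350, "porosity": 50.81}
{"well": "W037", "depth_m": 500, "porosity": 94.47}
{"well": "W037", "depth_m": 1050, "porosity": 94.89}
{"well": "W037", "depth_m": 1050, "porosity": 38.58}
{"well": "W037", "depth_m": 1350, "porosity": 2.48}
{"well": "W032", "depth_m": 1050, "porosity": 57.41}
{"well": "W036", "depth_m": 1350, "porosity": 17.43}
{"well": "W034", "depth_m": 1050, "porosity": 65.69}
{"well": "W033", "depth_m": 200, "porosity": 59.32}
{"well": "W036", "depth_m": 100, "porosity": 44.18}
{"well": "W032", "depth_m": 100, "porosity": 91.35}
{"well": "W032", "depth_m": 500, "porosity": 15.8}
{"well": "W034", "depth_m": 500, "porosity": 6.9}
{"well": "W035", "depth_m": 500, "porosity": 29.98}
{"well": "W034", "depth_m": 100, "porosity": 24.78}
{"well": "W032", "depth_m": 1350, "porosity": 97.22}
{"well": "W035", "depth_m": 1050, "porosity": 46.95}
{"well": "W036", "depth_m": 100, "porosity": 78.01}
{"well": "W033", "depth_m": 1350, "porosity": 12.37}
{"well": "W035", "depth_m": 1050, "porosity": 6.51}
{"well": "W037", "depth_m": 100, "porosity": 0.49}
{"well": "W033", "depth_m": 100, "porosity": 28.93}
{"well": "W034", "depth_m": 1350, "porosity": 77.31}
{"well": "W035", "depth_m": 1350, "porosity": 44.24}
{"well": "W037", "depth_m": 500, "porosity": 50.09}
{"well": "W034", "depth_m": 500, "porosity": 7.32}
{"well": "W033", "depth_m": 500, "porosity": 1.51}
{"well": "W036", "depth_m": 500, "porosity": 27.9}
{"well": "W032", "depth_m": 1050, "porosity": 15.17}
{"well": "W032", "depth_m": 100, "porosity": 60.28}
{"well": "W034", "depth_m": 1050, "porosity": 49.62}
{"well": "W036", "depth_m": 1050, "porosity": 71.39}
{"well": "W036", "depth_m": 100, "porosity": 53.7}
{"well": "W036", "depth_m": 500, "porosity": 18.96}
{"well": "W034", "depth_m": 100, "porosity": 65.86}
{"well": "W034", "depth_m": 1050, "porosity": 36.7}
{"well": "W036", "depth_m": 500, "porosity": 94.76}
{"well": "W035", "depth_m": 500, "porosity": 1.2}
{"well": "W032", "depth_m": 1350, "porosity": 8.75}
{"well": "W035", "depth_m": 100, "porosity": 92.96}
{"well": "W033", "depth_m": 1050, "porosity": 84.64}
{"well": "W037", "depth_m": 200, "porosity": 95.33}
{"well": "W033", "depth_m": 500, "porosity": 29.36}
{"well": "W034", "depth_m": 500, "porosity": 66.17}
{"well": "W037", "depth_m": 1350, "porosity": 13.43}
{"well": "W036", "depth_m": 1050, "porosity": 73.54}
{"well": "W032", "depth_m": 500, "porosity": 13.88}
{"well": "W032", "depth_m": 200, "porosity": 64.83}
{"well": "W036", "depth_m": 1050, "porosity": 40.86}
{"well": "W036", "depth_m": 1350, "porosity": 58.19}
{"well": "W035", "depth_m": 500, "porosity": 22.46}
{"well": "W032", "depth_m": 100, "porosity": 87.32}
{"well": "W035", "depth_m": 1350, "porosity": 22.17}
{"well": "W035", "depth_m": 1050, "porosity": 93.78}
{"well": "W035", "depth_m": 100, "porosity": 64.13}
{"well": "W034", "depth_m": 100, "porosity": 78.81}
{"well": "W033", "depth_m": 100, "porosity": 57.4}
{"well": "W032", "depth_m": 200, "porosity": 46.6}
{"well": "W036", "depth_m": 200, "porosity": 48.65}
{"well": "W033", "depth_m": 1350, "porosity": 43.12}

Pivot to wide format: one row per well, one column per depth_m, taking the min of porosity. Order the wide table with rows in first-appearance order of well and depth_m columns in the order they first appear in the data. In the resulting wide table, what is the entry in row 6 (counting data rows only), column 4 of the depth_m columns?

With rows in first-appearance order of well, row 6 is well=W032. depth_m columns in first-appearance order: 200, 500, 1350, 100, 1050; column 4 is 100.
Long rows with well=W032, depth_m=100: min(91.35, 60.28, 87.32) = 60.28.

60.28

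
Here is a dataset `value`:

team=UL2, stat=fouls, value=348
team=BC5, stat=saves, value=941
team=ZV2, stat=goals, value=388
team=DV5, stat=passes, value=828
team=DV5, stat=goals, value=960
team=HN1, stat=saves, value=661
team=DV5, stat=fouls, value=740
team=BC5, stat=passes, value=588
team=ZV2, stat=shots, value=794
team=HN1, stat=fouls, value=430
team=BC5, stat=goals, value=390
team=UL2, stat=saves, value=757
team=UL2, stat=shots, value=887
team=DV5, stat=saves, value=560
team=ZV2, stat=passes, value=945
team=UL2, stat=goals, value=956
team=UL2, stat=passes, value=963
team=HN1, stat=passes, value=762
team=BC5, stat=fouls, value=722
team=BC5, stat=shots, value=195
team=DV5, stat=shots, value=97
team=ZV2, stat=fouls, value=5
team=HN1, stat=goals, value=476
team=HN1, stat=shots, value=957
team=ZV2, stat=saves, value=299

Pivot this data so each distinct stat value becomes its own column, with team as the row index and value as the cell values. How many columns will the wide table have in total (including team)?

6

1 column for team plus 5 distinct stat values → 6 columns.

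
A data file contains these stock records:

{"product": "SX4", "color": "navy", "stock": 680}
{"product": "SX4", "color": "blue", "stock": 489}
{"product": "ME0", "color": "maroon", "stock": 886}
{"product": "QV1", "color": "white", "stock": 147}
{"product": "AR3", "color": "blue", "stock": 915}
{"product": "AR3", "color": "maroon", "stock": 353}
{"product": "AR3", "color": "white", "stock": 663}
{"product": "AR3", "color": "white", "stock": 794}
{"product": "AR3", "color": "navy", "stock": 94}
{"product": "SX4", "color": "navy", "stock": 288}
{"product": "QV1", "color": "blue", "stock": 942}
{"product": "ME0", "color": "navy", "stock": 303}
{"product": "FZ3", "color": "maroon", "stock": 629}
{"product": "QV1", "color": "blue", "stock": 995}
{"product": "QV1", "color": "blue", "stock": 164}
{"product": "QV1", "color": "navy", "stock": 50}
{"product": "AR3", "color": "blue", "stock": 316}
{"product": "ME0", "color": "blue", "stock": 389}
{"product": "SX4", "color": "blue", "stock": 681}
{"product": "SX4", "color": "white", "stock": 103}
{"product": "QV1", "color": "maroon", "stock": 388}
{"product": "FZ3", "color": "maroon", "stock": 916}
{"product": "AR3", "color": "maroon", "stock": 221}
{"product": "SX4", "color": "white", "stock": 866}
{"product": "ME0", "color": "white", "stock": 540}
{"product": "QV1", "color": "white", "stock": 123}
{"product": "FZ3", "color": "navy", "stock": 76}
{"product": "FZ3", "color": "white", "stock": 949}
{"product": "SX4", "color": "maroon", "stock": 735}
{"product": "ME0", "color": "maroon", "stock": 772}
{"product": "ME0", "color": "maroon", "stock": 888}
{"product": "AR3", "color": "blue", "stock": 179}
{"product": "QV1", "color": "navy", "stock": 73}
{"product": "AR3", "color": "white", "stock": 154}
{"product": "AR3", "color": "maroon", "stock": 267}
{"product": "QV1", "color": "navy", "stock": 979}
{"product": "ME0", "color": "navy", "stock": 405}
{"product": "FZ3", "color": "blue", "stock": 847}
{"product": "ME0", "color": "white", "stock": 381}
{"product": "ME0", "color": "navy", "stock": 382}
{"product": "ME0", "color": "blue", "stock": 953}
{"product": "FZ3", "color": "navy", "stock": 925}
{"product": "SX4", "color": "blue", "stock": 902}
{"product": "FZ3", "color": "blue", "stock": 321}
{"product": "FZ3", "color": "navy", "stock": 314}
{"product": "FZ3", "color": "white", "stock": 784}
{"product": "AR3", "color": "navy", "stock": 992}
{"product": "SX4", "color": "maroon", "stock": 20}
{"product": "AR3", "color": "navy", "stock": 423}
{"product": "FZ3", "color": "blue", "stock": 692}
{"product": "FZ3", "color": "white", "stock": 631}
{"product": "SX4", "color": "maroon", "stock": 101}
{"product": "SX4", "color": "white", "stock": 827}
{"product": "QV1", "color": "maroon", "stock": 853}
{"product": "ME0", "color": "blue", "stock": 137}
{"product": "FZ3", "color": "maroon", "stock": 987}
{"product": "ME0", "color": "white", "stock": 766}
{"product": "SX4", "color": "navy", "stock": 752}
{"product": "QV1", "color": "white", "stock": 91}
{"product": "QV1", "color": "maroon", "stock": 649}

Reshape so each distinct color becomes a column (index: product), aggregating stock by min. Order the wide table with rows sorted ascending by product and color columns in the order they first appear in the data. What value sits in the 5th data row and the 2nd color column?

With rows sorted ascending by product, row 5 is product=SX4. color columns in first-appearance order: navy, blue, maroon, white; column 2 is blue.
Long rows with product=SX4, color=blue: min(489, 681, 902) = 489.

489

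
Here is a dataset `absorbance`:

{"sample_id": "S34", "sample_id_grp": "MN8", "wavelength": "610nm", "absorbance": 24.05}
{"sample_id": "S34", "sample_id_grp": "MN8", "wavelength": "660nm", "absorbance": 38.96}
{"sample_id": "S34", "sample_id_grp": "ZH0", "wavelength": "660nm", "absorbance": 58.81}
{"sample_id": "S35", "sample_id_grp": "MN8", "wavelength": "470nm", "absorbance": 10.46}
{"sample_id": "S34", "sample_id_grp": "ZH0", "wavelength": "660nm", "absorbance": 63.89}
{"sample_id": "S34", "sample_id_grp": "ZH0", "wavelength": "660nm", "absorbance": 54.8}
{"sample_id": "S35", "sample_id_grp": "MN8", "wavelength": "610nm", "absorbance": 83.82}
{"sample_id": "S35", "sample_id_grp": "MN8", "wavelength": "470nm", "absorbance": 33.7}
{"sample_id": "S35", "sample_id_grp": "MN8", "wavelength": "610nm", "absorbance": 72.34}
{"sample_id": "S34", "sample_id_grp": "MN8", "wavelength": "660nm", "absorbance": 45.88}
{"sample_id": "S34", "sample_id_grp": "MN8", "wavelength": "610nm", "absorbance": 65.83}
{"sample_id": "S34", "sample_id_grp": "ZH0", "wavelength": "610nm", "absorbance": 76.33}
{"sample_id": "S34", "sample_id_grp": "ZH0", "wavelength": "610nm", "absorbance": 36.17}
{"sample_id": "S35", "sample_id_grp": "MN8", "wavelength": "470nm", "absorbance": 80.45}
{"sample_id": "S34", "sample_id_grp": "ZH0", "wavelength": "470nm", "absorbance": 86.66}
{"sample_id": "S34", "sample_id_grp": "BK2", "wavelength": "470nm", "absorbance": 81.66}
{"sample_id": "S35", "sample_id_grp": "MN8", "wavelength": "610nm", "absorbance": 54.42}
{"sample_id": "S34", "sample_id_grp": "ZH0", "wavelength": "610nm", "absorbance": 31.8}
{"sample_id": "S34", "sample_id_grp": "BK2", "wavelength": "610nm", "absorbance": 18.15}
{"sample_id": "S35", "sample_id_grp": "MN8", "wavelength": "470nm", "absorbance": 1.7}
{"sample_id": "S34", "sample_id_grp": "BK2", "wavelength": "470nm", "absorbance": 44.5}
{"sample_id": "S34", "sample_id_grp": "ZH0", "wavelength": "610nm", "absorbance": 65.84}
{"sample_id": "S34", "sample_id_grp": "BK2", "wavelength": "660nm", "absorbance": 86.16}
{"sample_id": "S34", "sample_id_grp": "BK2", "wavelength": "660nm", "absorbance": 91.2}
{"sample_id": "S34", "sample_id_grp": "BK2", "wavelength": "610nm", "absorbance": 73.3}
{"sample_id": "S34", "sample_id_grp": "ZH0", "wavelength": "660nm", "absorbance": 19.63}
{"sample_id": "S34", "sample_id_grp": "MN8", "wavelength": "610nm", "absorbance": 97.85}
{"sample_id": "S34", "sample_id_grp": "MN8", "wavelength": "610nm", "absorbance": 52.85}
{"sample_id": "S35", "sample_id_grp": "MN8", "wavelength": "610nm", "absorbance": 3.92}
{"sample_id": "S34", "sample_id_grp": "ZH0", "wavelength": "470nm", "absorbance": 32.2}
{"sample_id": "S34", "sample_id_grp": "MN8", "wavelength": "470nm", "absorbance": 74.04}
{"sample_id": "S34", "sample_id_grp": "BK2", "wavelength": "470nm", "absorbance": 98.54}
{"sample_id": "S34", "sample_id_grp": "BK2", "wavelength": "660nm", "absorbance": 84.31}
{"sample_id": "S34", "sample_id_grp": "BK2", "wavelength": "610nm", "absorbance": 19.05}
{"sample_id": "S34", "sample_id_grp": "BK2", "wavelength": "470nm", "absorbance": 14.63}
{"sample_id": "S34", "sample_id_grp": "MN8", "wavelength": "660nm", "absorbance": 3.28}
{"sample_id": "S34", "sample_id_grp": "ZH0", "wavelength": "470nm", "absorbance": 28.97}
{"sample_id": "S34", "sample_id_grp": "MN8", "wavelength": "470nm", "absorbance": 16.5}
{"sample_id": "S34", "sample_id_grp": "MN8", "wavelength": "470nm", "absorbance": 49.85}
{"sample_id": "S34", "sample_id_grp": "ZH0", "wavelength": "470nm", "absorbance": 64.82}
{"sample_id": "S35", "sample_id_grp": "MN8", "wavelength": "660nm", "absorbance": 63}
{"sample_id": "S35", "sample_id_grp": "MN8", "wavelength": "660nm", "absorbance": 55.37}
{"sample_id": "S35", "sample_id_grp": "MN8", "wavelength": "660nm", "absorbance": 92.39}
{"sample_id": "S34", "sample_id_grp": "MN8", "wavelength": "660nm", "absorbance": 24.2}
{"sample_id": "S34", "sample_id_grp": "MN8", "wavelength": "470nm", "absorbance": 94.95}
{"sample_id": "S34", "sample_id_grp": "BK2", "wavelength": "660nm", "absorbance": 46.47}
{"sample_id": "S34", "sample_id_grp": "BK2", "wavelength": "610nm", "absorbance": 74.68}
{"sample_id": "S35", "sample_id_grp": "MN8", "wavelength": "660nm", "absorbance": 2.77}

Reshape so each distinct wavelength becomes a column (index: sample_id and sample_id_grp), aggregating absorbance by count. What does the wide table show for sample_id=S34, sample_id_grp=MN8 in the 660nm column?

Rows with sample_id=S34, sample_id_grp=MN8 and wavelength=660nm: absorbance values are 38.96, 45.88, 3.28, 24.2.
4 rows match — count = 4.

4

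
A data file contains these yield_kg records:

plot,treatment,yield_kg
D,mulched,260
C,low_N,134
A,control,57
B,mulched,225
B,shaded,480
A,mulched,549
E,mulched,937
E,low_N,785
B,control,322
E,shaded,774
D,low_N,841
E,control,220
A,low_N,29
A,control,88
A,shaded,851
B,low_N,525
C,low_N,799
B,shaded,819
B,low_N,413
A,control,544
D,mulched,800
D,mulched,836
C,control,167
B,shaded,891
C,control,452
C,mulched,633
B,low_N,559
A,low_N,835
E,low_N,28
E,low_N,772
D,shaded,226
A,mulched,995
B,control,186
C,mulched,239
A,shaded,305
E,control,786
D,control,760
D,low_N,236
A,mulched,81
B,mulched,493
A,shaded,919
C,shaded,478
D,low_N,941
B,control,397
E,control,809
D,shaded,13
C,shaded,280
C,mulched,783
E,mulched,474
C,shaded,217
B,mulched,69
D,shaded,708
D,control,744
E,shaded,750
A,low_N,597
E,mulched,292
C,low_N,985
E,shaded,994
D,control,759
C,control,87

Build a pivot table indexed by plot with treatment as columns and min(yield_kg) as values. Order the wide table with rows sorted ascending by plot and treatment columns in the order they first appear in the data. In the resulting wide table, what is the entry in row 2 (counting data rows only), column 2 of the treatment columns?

With rows sorted ascending by plot, row 2 is plot=B. treatment columns in first-appearance order: mulched, low_N, control, shaded; column 2 is low_N.
Long rows with plot=B, treatment=low_N: min(525, 413, 559) = 413.

413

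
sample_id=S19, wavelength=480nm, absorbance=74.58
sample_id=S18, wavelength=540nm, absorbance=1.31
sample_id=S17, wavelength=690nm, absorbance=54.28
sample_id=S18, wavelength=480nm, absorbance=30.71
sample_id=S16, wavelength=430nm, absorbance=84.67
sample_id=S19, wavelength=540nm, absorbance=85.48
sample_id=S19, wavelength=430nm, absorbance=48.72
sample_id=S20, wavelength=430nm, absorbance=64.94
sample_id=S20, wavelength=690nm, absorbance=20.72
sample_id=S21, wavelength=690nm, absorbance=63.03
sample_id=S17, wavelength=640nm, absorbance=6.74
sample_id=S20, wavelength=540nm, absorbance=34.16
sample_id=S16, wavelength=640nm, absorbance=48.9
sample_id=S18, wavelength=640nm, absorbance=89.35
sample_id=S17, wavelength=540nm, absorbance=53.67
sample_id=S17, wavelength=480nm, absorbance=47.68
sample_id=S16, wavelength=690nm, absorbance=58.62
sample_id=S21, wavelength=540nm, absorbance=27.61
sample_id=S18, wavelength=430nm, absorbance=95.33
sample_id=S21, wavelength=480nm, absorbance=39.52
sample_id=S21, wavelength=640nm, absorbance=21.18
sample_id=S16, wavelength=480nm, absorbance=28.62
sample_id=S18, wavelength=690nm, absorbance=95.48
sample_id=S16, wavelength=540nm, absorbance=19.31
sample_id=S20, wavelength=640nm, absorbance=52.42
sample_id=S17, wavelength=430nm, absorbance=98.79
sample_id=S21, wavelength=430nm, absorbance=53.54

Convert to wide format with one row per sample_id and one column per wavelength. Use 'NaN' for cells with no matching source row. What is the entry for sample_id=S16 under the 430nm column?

84.67

The long row with sample_id=S16, wavelength=430nm has absorbance=84.67.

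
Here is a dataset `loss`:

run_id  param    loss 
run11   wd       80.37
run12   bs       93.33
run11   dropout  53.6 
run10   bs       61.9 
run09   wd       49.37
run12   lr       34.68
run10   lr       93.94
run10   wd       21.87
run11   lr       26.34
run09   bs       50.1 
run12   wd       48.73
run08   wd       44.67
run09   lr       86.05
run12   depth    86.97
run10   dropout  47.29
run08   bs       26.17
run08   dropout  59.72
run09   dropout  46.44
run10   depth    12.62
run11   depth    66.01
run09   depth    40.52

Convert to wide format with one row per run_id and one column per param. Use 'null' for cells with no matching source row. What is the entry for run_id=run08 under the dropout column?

59.72

The long row with run_id=run08, param=dropout has loss=59.72.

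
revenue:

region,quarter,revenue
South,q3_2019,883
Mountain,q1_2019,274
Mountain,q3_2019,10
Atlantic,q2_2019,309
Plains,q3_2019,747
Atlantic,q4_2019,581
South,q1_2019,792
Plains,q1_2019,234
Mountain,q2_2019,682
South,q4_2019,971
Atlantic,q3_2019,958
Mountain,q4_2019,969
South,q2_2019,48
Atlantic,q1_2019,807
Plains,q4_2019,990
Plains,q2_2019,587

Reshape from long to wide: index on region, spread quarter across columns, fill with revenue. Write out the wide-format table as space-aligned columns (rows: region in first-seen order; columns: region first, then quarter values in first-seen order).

Columns: region plus the 4 distinct quarter values (q3_2019, q1_2019, q2_2019, q4_2019).
For example, row South column q3_2019 takes revenue=883 from the long row (South, q3_2019).

region    q3_2019  q1_2019  q2_2019  q4_2019
South     883      792      48       971    
Mountain  10       274      682      969    
Atlantic  958      807      309      581    
Plains    747      234      587      990    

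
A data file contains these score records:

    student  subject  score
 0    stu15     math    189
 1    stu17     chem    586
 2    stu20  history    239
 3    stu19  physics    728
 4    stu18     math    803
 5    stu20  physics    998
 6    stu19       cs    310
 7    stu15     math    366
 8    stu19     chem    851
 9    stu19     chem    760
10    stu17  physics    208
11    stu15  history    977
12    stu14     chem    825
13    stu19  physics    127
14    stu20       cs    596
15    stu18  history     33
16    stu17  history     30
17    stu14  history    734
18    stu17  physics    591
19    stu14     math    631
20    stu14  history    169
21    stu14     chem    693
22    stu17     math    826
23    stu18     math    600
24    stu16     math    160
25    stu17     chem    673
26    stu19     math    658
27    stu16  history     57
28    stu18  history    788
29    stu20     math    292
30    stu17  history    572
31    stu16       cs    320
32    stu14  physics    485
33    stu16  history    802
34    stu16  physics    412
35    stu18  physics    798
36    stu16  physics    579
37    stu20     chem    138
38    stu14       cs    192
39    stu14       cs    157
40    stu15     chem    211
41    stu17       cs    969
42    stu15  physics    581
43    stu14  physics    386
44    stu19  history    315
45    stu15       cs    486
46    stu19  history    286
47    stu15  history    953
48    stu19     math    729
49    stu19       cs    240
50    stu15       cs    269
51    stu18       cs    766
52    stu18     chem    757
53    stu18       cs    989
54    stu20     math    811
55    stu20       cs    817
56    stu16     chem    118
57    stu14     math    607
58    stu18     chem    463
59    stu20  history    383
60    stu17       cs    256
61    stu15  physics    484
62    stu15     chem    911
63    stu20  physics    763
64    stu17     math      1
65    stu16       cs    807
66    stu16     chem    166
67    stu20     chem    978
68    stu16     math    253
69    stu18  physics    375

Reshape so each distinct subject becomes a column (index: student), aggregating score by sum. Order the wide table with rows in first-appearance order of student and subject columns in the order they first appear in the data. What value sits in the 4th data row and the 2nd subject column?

With rows in first-appearance order of student, row 4 is student=stu19. subject columns in first-appearance order: math, chem, history, physics, cs; column 2 is chem.
Long rows with student=stu19, subject=chem: 851 + 760 = 1611.

1611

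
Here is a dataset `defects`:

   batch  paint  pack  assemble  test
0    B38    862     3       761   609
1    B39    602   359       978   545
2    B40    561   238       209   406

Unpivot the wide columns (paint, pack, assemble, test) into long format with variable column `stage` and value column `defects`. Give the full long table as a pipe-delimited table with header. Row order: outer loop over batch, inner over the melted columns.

Each (batch, column) pair becomes one row: 3 × 4 = 12 rows.
For example, (B38, paint) → defects=862.

| batch | stage | defects |
| B38 | paint | 862 |
| B38 | pack | 3 |
| B38 | assemble | 761 |
| B38 | test | 609 |
| B39 | paint | 602 |
| B39 | pack | 359 |
| B39 | assemble | 978 |
| B39 | test | 545 |
| B40 | paint | 561 |
| B40 | pack | 238 |
| B40 | assemble | 209 |
| B40 | test | 406 |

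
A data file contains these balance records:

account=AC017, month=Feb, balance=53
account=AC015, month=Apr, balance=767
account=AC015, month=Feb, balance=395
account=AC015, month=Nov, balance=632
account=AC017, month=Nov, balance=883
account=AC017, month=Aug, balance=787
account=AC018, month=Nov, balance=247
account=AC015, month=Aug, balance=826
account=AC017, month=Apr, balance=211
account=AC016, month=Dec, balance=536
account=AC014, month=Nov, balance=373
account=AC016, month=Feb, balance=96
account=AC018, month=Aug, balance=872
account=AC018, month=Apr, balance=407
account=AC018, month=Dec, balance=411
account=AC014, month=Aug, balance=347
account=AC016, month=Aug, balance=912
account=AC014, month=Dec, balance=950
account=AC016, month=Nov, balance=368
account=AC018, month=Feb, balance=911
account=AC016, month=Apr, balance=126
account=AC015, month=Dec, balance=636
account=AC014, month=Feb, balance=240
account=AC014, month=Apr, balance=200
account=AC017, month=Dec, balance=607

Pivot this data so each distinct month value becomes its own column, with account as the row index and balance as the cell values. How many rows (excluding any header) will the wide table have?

5

5 distinct account values → 5 rows.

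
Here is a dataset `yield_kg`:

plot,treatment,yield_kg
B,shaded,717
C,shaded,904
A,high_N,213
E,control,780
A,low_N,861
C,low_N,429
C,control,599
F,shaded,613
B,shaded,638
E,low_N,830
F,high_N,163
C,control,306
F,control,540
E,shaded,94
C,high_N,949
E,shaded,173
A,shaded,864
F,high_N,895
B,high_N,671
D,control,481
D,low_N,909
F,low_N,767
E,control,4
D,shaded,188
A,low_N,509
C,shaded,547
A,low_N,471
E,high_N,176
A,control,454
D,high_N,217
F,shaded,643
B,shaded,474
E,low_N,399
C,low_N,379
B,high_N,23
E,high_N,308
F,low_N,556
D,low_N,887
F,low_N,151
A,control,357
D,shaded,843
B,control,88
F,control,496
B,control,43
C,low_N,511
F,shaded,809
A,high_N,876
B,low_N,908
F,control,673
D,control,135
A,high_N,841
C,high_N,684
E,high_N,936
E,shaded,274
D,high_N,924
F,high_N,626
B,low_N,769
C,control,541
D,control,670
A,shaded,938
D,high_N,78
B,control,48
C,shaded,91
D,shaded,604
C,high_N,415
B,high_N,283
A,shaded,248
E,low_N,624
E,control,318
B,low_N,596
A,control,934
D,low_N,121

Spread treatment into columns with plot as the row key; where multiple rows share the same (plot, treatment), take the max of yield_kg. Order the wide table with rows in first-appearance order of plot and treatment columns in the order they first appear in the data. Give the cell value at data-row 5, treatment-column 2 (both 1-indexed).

With rows in first-appearance order of plot, row 5 is plot=F. treatment columns in first-appearance order: shaded, high_N, control, low_N; column 2 is high_N.
Long rows with plot=F, treatment=high_N: max(163, 895, 626) = 895.

895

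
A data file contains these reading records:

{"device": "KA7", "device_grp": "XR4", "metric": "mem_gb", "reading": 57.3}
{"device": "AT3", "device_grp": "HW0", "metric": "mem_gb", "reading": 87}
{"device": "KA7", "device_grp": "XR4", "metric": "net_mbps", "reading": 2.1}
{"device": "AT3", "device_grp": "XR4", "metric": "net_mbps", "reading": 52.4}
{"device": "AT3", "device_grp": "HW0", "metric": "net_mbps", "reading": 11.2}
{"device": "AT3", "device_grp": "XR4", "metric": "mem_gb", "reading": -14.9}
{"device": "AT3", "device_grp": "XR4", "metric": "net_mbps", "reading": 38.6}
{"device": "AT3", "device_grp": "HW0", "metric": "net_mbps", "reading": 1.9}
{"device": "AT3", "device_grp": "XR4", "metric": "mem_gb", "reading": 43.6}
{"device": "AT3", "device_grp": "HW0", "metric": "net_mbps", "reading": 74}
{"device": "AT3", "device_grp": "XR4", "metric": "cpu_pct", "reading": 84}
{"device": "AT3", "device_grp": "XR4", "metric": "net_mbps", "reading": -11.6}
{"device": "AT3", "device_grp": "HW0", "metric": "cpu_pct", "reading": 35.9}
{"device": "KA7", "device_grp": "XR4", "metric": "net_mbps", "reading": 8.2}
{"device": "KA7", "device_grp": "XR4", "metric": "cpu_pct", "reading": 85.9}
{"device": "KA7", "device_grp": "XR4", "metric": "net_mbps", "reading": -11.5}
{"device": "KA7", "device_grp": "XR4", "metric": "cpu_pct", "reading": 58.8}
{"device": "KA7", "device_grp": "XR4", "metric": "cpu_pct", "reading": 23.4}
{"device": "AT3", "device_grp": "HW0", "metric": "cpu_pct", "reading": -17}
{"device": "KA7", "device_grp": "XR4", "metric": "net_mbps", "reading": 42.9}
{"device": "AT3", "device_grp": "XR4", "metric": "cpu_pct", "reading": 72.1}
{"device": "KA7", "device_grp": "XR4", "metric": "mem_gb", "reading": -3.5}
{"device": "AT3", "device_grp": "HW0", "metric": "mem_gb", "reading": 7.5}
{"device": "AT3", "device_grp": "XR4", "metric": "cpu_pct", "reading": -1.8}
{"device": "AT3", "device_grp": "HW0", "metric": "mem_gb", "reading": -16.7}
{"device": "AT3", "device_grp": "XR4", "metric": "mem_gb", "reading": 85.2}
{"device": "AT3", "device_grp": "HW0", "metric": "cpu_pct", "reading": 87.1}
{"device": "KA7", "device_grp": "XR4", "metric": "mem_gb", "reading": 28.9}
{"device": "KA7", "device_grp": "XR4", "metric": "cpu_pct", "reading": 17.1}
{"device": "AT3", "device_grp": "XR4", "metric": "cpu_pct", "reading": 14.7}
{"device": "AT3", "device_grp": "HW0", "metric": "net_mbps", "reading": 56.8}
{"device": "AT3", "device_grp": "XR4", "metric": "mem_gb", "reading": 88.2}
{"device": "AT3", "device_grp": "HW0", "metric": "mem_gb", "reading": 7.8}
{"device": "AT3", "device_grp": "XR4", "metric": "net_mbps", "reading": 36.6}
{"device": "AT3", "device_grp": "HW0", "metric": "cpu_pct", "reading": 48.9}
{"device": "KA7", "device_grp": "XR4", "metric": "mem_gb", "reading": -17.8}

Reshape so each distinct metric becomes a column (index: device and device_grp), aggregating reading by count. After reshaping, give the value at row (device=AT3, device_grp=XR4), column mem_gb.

Rows with device=AT3, device_grp=XR4 and metric=mem_gb: reading values are -14.9, 43.6, 85.2, 88.2.
4 rows match — count = 4.

4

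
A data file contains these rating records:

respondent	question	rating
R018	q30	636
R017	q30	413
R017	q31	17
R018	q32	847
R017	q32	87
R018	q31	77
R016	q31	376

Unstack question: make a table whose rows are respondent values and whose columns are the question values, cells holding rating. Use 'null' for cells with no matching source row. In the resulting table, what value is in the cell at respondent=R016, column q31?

The long row with respondent=R016, question=q31 has rating=376.

376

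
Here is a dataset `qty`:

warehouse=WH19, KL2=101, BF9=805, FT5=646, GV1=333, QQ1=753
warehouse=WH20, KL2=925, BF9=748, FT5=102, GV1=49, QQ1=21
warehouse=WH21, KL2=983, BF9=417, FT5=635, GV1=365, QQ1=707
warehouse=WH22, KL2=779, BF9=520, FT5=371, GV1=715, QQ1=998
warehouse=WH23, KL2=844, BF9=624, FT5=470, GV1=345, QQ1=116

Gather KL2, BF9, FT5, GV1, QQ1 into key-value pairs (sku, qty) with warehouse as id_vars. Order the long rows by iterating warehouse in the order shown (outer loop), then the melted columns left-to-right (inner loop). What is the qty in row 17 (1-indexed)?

520

25 rows total (5 × 5). Row 17: index ⌊(17-1)/5⌋ = 3 into warehouse → WH22; (17-1) mod 5 = 1 into the melted columns → BF9.
So row 17 is (WH22, BF9, 520); qty = 520.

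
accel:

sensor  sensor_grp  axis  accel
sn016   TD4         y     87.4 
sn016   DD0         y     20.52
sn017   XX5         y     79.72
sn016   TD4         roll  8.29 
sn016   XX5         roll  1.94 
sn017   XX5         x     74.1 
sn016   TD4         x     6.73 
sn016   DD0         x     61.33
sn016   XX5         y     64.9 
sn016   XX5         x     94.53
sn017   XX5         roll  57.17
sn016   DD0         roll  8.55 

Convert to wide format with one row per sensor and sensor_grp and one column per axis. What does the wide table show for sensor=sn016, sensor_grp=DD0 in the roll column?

8.55

Wide layout: rows indexed by sensor and sensor_grp, columns are the 3 distinct axis values (y, roll, x).
Cell (sensor=sn016, sensor_grp=DD0, axis=roll) draws from the long row where sensor=sn016, sensor_grp=DD0 and axis=roll, which has accel=8.55.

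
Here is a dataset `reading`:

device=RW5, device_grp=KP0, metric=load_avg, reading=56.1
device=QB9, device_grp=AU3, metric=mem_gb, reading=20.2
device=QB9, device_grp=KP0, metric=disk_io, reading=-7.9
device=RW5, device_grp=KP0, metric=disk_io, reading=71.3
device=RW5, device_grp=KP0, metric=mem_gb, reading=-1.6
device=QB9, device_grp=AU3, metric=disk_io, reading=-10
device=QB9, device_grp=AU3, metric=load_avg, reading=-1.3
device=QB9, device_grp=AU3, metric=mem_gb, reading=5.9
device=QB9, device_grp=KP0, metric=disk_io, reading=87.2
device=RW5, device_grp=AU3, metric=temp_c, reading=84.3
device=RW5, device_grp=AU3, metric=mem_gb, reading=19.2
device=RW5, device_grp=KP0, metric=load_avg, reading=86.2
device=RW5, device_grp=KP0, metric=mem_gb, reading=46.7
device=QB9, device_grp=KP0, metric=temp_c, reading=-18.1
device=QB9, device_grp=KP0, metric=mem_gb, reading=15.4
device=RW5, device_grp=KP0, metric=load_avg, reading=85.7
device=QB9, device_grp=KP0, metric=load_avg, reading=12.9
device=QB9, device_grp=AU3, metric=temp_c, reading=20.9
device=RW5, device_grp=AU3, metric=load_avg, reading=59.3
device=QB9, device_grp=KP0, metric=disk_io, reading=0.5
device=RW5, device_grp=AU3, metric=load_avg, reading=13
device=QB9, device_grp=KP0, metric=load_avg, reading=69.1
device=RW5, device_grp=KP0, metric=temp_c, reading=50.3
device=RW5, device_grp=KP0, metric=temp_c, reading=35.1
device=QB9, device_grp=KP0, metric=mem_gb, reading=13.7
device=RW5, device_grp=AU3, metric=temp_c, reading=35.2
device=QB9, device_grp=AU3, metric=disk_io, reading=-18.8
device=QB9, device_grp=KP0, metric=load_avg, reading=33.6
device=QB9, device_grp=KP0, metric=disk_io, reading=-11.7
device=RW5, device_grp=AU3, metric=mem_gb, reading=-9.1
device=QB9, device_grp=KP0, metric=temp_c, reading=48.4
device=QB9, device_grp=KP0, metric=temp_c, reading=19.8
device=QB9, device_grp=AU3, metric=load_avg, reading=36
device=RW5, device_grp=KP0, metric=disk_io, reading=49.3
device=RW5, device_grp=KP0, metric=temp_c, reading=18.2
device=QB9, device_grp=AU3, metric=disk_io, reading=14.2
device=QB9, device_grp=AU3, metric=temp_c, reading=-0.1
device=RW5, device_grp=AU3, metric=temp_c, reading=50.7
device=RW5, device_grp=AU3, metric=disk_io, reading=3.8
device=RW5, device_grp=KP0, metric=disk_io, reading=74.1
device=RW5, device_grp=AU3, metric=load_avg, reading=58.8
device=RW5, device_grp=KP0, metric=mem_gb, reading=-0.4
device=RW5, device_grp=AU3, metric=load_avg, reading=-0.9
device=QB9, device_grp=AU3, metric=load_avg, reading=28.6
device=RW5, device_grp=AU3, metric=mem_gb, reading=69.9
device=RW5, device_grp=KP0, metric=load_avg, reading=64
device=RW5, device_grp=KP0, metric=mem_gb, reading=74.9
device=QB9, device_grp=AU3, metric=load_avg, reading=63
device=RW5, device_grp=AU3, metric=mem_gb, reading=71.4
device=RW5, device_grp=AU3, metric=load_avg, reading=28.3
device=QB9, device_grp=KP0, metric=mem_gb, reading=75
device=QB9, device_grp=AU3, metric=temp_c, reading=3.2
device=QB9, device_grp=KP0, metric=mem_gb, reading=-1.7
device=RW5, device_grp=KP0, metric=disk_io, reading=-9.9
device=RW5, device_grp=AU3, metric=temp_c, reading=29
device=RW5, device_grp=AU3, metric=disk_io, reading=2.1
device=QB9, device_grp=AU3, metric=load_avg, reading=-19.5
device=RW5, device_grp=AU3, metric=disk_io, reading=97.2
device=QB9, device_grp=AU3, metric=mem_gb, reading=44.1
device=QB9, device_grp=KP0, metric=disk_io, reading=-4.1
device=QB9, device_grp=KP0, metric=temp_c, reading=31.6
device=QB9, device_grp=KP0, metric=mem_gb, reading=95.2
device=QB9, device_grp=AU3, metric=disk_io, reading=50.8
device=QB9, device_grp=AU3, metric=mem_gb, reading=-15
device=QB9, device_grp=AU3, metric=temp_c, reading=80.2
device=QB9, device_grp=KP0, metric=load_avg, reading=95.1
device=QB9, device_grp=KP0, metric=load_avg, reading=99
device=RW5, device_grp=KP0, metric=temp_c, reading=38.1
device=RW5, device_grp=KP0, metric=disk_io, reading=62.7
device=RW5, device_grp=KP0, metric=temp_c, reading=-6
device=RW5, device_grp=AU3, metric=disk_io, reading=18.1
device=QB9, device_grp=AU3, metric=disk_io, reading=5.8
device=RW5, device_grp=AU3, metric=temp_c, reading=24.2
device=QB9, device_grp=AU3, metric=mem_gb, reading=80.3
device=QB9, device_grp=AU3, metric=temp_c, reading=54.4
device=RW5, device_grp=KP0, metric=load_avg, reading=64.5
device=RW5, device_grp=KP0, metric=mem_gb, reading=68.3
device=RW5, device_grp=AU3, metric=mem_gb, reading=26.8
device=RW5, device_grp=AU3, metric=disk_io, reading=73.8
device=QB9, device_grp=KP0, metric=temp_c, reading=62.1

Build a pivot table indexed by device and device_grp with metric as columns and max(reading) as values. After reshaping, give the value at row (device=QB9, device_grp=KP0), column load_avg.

99

Rows with device=QB9, device_grp=KP0 and metric=load_avg: reading values are 12.9, 69.1, 33.6, 95.1, 99.
max(12.9, 69.1, 33.6, 95.1, 99) = 99.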